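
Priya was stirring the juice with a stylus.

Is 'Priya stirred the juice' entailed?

yes

'stir' is atelic; if Priya was stirring the juice, then Priya stirred the juice (for some time).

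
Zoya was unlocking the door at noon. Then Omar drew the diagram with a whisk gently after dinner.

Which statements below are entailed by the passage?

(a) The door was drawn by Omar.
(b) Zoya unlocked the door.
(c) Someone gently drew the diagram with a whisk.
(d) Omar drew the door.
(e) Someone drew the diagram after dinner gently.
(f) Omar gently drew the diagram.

(c), (e), (f)

(a) Not entailed — Omar drew the diagram, not the door; the door belongs to the unlocking event.
(b) Not entailed — 'was unlocking' is progressive on an accomplishment; it does not entail the completed 'unlocked'.
(c) Entailed — the original entails any weakening of itself; this just drops 'after dinner' and generalizes the agent.
(d) Not entailed — Omar drew the diagram, not the door; the door belongs to the unlocking event.
(e) Entailed — every conjunct here is already in the original drawing event.
(f) Entailed — the original entails any weakening of itself; this just drops 'with a whisk', 'after dinner'.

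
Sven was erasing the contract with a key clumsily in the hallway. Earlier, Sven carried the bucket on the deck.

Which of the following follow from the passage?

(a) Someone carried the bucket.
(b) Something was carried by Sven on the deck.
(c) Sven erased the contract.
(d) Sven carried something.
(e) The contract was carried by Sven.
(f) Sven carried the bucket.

(a) Entailed — this follows by dropping conjuncts from the carrying event's description.
(b) Entailed — generalizing the patient leaves a sub-description the original still satisfies.
(c) Not entailed — 'was erasing' is progressive on an accomplishment; it does not entail the completed 'erased'.
(d) Entailed — the original entails any weakening of itself; this just drops 'on the deck' and generalizes the patient.
(e) Not entailed — Sven carried the bucket, not the contract; the contract belongs to the erasing event.
(f) Entailed — this follows by dropping conjuncts from the carrying event's description.

(a), (b), (d), (f)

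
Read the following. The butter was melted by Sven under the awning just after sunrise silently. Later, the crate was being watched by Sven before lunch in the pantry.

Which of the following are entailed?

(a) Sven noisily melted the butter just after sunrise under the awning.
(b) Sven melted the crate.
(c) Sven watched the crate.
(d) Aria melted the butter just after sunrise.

(a) Not entailed — 'noisily' adds a manner not in (and inconsistent with) the original.
(b) Not entailed — Sven melted the butter, not the crate; the crate belongs to the watching event.
(c) Entailed — 'watch' is an activity; 'was watching' entails that some watching happened, so 'watched' holds.
(d) Not entailed — the passage has Sven melting the butter, not Aria.

(c)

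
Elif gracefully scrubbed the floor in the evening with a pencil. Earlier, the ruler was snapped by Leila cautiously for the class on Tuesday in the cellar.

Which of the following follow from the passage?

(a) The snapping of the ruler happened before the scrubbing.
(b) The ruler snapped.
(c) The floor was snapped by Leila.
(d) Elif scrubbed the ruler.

(a), (b)

(a) Entailed — the narrative places the snapping before the scrubbing.
(b) Entailed — 'Leila snapped the ruler' is causative; it entails the inchoative 'the ruler snapped'.
(c) Not entailed — Leila snapped the ruler, not the floor; the floor belongs to the scrubbing event.
(d) Not entailed — Elif scrubbed the floor, not the ruler; the ruler belongs to the snapping event.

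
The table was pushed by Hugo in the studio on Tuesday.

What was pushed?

'the table' marks the patient of the pushing event.

the table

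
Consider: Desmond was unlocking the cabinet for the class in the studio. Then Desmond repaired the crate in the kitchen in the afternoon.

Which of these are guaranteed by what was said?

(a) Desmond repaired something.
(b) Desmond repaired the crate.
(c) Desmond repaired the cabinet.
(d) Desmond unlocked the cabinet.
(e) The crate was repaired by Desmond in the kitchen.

(a) Entailed — the original entails any weakening of itself; this just drops 'in the kitchen', 'in the afternoon' and generalizes the patient.
(b) Entailed — every conjunct here is already in the original repairing event.
(c) Not entailed — Desmond repaired the crate, not the cabinet; the cabinet belongs to the unlocking event.
(d) Not entailed — 'was unlocking' is progressive on an accomplishment; it does not entail the completed 'unlocked'.
(e) Entailed — every conjunct here is already in the original repairing event.

(a), (b), (e)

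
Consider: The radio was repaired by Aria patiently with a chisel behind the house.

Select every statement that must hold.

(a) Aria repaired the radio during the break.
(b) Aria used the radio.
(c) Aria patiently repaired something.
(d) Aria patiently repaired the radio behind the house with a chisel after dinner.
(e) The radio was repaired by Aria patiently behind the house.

(c), (e)

(a) Not entailed — 'during the break' adds information not in the original event.
(b) Not entailed — the radio is the patient, not an instrument — Aria used a chisel.
(c) Entailed — the original entails any weakening of itself; this just drops 'with a chisel', 'behind the house' and generalizes the patient.
(d) Not entailed — 'after dinner' adds information not in the original event.
(e) Entailed — the original entails any weakening of itself; this just drops 'with a chisel'.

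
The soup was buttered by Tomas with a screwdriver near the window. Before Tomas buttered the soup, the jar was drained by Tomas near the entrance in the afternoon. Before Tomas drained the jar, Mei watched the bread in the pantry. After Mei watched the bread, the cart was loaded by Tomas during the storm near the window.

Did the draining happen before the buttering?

The narrative orders the draining before the buttering.

yes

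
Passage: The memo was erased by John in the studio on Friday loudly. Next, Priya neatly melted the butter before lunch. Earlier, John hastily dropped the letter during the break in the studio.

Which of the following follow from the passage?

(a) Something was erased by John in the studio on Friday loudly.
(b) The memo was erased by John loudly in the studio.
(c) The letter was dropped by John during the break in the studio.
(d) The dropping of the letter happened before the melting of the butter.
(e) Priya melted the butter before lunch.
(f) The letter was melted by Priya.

(a) Entailed — generalizing the patient leaves a sub-description the original still satisfies.
(b) Entailed — dropping 'on Friday' leaves a sub-description the original still satisfies.
(c) Entailed — every conjunct here is already in the original dropping event.
(d) Entailed — the narrative places the dropping before the melting.
(e) Entailed — this follows by dropping conjuncts from the melting event's description.
(f) Not entailed — Priya melted the butter, not the letter; the letter belongs to the dropping event.

(a), (b), (c), (d), (e)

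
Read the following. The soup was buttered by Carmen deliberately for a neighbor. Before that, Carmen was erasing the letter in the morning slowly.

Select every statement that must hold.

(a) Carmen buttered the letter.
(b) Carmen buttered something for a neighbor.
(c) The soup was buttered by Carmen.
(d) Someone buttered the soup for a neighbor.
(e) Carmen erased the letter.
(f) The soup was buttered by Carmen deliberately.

(b), (c), (d), (f)

(a) Not entailed — Carmen buttered the soup, not the letter; the letter belongs to the erasing event.
(b) Entailed — dropping 'deliberately' and generalizing the patient leaves a sub-description the original still satisfies.
(c) Entailed — the original entails any weakening of itself; this just drops 'for a neighbor', 'deliberately'.
(d) Entailed — dropping 'deliberately' and generalizing the agent leaves a sub-description the original still satisfies.
(e) Not entailed — 'was erasing' is progressive on an accomplishment; it does not entail the completed 'erased'.
(f) Entailed — every conjunct here is already in the original buttering event.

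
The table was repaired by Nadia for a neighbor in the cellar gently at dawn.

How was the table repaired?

'gently' marks the manner of the repairing event.

gently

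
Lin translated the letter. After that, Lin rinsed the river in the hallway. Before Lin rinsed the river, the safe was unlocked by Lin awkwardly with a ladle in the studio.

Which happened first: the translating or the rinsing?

the translating

The connectives place the translating before the rinsing.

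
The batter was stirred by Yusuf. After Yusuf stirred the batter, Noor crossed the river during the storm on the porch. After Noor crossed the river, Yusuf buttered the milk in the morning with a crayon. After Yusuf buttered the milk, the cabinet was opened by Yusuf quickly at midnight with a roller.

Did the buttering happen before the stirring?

The narrative orders the stirring before the buttering.

no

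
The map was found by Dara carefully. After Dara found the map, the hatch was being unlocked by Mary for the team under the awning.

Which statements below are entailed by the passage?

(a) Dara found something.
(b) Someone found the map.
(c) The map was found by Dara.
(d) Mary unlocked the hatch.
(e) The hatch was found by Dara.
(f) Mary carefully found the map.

(a) Entailed — every conjunct here is already in the original finding event.
(b) Entailed — every conjunct here is already in the original finding event.
(c) Entailed — this follows by dropping conjuncts from the finding event's description.
(d) Not entailed — 'was unlocking' is progressive on an accomplishment; it does not entail the completed 'unlocked'.
(e) Not entailed — Dara found the map, not the hatch; the hatch belongs to the unlocking event.
(f) Not entailed — the passage has Dara finding the map, not Mary.

(a), (b), (c)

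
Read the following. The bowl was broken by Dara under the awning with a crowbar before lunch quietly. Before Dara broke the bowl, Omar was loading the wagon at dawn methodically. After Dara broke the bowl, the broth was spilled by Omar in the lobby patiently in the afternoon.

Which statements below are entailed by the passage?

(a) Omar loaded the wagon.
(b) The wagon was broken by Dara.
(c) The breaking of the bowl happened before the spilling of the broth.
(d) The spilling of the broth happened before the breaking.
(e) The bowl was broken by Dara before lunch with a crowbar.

(c), (e)

(a) Not entailed — 'was loading' is progressive on an accomplishment; it does not entail the completed 'loaded'.
(b) Not entailed — Dara broke the bowl, not the wagon; the wagon belongs to the loading event.
(c) Entailed — the narrative places the breaking before the spilling.
(d) Not entailed — the narrative places the breaking before the spilling, not after.
(e) Entailed — dropping 'under the awning', 'quietly' leaves a sub-description the original still satisfies.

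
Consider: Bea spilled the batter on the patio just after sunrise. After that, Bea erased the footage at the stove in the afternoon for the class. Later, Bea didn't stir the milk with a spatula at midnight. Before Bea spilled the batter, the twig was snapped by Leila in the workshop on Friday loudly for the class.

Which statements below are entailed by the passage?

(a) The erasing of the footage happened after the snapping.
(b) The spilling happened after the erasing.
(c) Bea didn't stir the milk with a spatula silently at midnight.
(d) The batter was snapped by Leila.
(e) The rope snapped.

(a) Entailed — the narrative places the snapping before the erasing.
(b) Not entailed — the narrative places the spilling before the erasing, not after.
(c) Entailed — under negation, adding a further restriction is entailed: if no such stirring event occurred, none occurred silently either.
(d) Not entailed — Leila snapped the twig, not the batter; the batter belongs to the spilling event.
(e) Not entailed — the twig is what snapped, not the rope.

(a), (c)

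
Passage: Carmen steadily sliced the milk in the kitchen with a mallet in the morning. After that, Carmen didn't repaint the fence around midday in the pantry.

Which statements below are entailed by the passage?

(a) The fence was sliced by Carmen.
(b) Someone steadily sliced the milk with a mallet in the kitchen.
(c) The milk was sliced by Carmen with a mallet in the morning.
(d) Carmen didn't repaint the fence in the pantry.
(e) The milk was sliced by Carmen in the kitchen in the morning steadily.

(a) Not entailed — Carmen sliced the milk, not the fence; the fence belongs to the repainting event.
(b) Entailed — dropping 'in the morning' and generalizing the agent leaves a sub-description the original still satisfies.
(c) Entailed — dropping 'in the kitchen', 'steadily' leaves a sub-description the original still satisfies.
(d) Not entailed — dropping 'around midday' under negation is not valid — the original leaves open that Carmen repainted the fence some other way.
(e) Entailed — every conjunct here is already in the original slicing event.

(b), (c), (e)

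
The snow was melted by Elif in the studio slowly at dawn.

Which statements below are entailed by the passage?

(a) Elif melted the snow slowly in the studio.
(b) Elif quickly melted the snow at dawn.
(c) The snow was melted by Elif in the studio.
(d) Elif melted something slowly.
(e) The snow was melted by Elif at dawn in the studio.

(a), (c), (d), (e)

(a) Entailed — every conjunct here is already in the original melting event.
(b) Not entailed — 'quickly' adds a manner not in (and inconsistent with) the original.
(c) Entailed — this follows by dropping conjuncts from the melting event's description.
(d) Entailed — every conjunct here is already in the original melting event.
(e) Entailed — the original entails any weakening of itself; this just drops 'slowly'.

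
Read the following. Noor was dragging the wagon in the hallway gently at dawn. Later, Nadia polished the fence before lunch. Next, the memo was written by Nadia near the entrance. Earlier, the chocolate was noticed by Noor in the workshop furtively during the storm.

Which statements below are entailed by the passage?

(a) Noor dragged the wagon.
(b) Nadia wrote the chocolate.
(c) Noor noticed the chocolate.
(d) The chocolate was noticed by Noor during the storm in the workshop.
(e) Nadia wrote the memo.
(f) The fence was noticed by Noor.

(a) Entailed — 'drag' is an activity; 'was dragging' entails that some dragging happened, so 'dragged' holds.
(b) Not entailed — Nadia wrote the memo, not the chocolate; the chocolate belongs to the noticing event.
(c) Entailed — this follows by dropping conjuncts from the noticing event's description.
(d) Entailed — every conjunct here is already in the original noticing event.
(e) Entailed — the original entails any weakening of itself; this just drops 'near the entrance'.
(f) Not entailed — Noor noticed the chocolate, not the fence; the fence belongs to the polishing event.

(a), (c), (d), (e)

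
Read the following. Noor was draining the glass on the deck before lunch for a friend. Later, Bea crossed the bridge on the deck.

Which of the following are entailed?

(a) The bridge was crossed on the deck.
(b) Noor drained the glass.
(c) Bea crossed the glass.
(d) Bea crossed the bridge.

(a) Entailed — this follows by dropping conjuncts from the crossing event's description.
(b) Not entailed — 'was draining' is progressive on an accomplishment; it does not entail the completed 'drained'.
(c) Not entailed — Bea crossed the bridge, not the glass; the glass belongs to the draining event.
(d) Entailed — the original entails any weakening of itself; this just drops 'on the deck'.

(a), (d)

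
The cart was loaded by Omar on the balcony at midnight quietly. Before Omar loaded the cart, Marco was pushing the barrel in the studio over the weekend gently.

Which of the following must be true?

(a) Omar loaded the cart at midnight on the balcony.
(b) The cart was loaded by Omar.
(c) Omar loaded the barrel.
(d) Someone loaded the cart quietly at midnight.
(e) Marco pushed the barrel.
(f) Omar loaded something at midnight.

(a), (b), (d), (e), (f)

(a) Entailed — every conjunct here is already in the original loading event.
(b) Entailed — dropping 'on the balcony', 'at midnight', 'quietly' leaves a sub-description the original still satisfies.
(c) Not entailed — Omar loaded the cart, not the barrel; the barrel belongs to the pushing event.
(d) Entailed — this follows by dropping conjuncts from the loading event's description.
(e) Entailed — 'push' is an activity; 'was pushing' entails that some pushing happened, so 'pushed' holds.
(f) Entailed — this follows by dropping conjuncts from the loading event's description.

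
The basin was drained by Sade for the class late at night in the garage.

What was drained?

'the basin' marks the patient of the draining event.

the basin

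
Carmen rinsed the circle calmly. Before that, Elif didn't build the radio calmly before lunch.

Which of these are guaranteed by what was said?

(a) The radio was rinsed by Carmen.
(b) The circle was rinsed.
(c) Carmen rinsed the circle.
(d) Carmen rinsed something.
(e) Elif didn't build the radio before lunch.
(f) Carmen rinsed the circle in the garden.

(a) Not entailed — Carmen rinsed the circle, not the radio; the radio belongs to the building event.
(b) Entailed — the original entails any weakening of itself; this just drops 'calmly' and generalizes the agent.
(c) Entailed — this follows by dropping conjuncts from the rinsing event's description.
(d) Entailed — every conjunct here is already in the original rinsing event.
(e) Not entailed — dropping 'calmly' under negation is not valid — the original leaves open that Elif built the radio some other way.
(f) Not entailed — 'in the garden' adds information not in the original event.

(b), (c), (d)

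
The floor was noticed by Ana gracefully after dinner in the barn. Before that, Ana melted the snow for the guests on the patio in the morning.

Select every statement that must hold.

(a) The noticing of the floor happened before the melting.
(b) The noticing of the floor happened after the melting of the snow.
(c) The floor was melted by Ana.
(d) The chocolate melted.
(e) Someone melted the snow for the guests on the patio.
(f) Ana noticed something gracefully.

(a) Not entailed — the narrative places the melting before the noticing, not after.
(b) Entailed — the narrative places the melting before the noticing.
(c) Not entailed — Ana melted the snow, not the floor; the floor belongs to the noticing event.
(d) Not entailed — the snow is what melted, not the chocolate.
(e) Entailed — dropping 'in the morning' and generalizing the agent leaves a sub-description the original still satisfies.
(f) Entailed — the original entails any weakening of itself; this just drops 'after dinner', 'in the barn' and generalizes the patient.

(b), (e), (f)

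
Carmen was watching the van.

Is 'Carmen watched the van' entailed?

yes

'watch' is atelic; if Carmen was watching the van, then Carmen watched the van (for some time).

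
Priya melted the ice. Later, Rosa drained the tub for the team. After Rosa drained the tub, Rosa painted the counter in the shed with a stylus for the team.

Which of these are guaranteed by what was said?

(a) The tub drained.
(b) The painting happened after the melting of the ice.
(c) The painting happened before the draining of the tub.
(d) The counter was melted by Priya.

(a), (b)

(a) Entailed — 'Rosa drained the tub' is causative; it entails the inchoative 'the tub drained'.
(b) Entailed — the narrative places the melting before the painting.
(c) Not entailed — the narrative places the draining before the painting, not after.
(d) Not entailed — Priya melted the ice, not the counter; the counter belongs to the painting event.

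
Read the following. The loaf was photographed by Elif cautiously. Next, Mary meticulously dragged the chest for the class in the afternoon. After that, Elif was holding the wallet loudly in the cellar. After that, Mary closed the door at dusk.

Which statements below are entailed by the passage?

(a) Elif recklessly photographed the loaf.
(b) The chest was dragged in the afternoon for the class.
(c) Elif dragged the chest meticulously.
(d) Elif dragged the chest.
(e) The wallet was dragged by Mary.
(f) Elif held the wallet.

(b), (f)

(a) Not entailed — 'recklessly' adds a manner not in (and inconsistent with) the original.
(b) Entailed — this follows by dropping conjuncts from the dragging event's description.
(c) Not entailed — the passage has Mary dragging the chest, not Elif.
(d) Not entailed — the passage has Mary dragging the chest, not Elif.
(e) Not entailed — Mary dragged the chest, not the wallet; the wallet belongs to the holding event.
(f) Entailed — 'hold' is an activity; 'was holding' entails that some holding happened, so 'held' holds.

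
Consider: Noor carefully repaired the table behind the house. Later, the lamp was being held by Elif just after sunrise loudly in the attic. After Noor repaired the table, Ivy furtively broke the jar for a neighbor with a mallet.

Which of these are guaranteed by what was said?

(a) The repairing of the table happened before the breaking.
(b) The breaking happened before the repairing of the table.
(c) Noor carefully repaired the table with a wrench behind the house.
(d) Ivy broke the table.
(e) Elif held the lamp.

(a), (e)

(a) Entailed — the narrative places the repairing before the breaking.
(b) Not entailed — the narrative places the repairing before the breaking, not after.
(c) Not entailed — 'with a wrench' adds information not in the original event.
(d) Not entailed — Ivy broke the jar, not the table; the table belongs to the repairing event.
(e) Entailed — 'hold' is an activity; 'was holding' entails that some holding happened, so 'held' holds.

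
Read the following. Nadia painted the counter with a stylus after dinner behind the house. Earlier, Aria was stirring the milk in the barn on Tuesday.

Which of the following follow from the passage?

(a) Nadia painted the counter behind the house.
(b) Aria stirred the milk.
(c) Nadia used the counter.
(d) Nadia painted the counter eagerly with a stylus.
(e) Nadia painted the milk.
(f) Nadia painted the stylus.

(a) Entailed — this follows by dropping conjuncts from the painting event's description.
(b) Entailed — 'stir' is an activity; 'was stirring' entails that some stirring happened, so 'stirred' holds.
(c) Not entailed — the counter is the patient, not an instrument — Nadia used a stylus.
(d) Not entailed — 'eagerly' adds information not in the original event.
(e) Not entailed — Nadia painted the counter, not the milk; the milk belongs to the stirring event.
(f) Not entailed — the stylus is the instrument, not what was painted.

(a), (b)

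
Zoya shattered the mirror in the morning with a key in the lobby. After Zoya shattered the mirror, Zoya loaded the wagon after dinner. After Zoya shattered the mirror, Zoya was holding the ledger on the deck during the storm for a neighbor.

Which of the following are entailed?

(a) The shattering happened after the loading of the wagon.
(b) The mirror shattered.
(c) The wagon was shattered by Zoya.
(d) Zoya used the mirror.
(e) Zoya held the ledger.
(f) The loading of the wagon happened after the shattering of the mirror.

(a) Not entailed — the narrative places the shattering before the loading, not after.
(b) Entailed — 'Zoya shattered the mirror' is causative; it entails the inchoative 'the mirror shattered'.
(c) Not entailed — Zoya shattered the mirror, not the wagon; the wagon belongs to the loading event.
(d) Not entailed — the mirror is the patient, not an instrument — Zoya used a key.
(e) Entailed — 'hold' is an activity; 'was holding' entails that some holding happened, so 'held' holds.
(f) Entailed — the narrative places the shattering before the loading.

(b), (e), (f)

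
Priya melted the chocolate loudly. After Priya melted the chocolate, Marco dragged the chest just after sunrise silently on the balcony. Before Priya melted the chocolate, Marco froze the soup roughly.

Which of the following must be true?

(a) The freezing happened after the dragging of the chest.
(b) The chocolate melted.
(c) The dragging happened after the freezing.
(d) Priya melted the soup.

(b), (c)

(a) Not entailed — the narrative places the freezing before the dragging, not after.
(b) Entailed — 'Priya melted the chocolate' is causative; it entails the inchoative 'the chocolate melted'.
(c) Entailed — the narrative places the freezing before the dragging.
(d) Not entailed — Priya melted the chocolate, not the soup; the soup belongs to the freezing event.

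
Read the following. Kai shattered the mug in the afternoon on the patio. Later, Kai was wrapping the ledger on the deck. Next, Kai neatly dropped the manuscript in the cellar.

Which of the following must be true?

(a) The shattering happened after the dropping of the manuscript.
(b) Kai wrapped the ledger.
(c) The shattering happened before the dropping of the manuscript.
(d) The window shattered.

(c)

(a) Not entailed — the narrative places the shattering before the dropping, not after.
(b) Not entailed — 'was wrapping' is progressive on an accomplishment; it does not entail the completed 'wrapped'.
(c) Entailed — the narrative places the shattering before the dropping.
(d) Not entailed — the mug is what shattered, not the window.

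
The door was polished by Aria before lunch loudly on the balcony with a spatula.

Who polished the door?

'Aria' marks the agent of the polishing event.

Aria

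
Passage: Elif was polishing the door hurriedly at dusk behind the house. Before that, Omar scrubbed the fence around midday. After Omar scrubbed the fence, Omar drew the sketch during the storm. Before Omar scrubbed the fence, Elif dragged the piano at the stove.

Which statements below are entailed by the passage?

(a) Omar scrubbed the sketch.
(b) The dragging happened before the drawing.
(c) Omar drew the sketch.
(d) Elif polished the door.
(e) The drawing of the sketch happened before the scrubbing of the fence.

(b), (c), (d)

(a) Not entailed — Omar scrubbed the fence, not the sketch; the sketch belongs to the drawing event.
(b) Entailed — the narrative places the dragging before the drawing.
(c) Entailed — this follows by dropping conjuncts from the drawing event's description.
(d) Entailed — 'polish' is an activity; 'was polishing' entails that some polishing happened, so 'polished' holds.
(e) Not entailed — the narrative places the scrubbing before the drawing, not after.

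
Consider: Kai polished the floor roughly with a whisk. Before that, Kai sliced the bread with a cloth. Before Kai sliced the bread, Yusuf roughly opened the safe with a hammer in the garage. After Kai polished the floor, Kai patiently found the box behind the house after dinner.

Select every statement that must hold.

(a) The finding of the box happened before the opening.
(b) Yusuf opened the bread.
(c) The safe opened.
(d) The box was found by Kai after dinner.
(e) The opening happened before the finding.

(c), (d), (e)

(a) Not entailed — the narrative places the opening before the finding, not after.
(b) Not entailed — Yusuf opened the safe, not the bread; the bread belongs to the slicing event.
(c) Entailed — 'Yusuf opened the safe' is causative; it entails the inchoative 'the safe opened'.
(d) Entailed — the original entails any weakening of itself; this just drops 'behind the house', 'patiently'.
(e) Entailed — the narrative places the opening before the finding.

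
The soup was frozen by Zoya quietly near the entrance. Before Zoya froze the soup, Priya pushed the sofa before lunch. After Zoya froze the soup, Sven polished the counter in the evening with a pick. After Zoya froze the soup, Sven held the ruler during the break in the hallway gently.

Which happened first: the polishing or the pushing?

The connectives place the pushing before the polishing.

the pushing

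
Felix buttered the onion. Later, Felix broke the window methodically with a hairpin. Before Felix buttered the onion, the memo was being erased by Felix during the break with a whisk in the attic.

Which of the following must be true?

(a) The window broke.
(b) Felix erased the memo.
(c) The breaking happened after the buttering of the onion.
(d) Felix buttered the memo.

(a), (c)

(a) Entailed — 'Felix broke the window' is causative; it entails the inchoative 'the window broke'.
(b) Not entailed — 'was erasing' is progressive on an accomplishment; it does not entail the completed 'erased'.
(c) Entailed — the narrative places the buttering before the breaking.
(d) Not entailed — Felix buttered the onion, not the memo; the memo belongs to the erasing event.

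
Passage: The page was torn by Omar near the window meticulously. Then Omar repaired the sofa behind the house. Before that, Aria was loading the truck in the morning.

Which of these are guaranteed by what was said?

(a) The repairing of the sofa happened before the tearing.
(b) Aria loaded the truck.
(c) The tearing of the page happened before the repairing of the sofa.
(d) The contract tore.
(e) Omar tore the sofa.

(c)

(a) Not entailed — the narrative places the tearing before the repairing, not after.
(b) Not entailed — 'was loading' is progressive on an accomplishment; it does not entail the completed 'loaded'.
(c) Entailed — the narrative places the tearing before the repairing.
(d) Not entailed — the page is what tore, not the contract.
(e) Not entailed — Omar tore the page, not the sofa; the sofa belongs to the repairing event.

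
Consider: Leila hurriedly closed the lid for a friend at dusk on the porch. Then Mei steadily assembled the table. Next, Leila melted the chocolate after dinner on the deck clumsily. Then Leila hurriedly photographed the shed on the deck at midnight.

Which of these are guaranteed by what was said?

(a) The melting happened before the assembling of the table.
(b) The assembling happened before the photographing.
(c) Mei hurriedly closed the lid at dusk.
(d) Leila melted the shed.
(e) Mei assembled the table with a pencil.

(a) Not entailed — the narrative places the assembling before the melting, not after.
(b) Entailed — the narrative places the assembling before the photographing.
(c) Not entailed — the passage has Leila closing the lid, not Mei.
(d) Not entailed — Leila melted the chocolate, not the shed; the shed belongs to the photographing event.
(e) Not entailed — 'with a pencil' adds information not in the original event.

(b)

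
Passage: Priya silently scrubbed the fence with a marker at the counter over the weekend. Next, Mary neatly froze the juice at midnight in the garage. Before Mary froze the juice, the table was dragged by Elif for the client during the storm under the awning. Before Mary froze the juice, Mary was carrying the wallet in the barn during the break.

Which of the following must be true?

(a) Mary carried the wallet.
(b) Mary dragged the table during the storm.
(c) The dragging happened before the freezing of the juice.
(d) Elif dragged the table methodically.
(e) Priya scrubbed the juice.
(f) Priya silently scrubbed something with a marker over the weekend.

(a) Entailed — 'carry' is an activity; 'was carrying' entails that some carrying happened, so 'carried' holds.
(b) Not entailed — the passage has Elif dragging the table, not Mary.
(c) Entailed — the narrative places the dragging before the freezing.
(d) Not entailed — 'methodically' adds information not in the original event.
(e) Not entailed — Priya scrubbed the fence, not the juice; the juice belongs to the freezing event.
(f) Entailed — the original entails any weakening of itself; this just drops 'at the counter' and generalizes the patient.

(a), (c), (f)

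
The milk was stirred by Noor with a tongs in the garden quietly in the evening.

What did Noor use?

a tongs

'with a tongs' marks the instrument of the stirring event.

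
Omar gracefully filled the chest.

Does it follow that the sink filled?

no

Nothing is said about any sink; only the chest is affected.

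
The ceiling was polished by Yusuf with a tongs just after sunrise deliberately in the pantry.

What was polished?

'the ceiling' marks the patient of the polishing event.

the ceiling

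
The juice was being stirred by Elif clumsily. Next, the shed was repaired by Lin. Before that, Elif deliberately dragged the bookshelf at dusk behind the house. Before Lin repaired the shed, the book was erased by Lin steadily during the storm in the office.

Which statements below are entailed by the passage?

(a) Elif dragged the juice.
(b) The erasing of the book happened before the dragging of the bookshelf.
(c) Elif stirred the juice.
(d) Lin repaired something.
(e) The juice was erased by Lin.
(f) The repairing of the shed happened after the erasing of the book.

(c), (d), (f)

(a) Not entailed — Elif dragged the bookshelf, not the juice; the juice belongs to the stirring event.
(b) Not entailed — the narrative doesn't order the erasing relative to the dragging.
(c) Entailed — 'stir' is an activity; 'was stirring' entails that some stirring happened, so 'stirred' holds.
(d) Entailed — this follows by dropping conjuncts from the repairing event's description.
(e) Not entailed — Lin erased the book, not the juice; the juice belongs to the stirring event.
(f) Entailed — the narrative places the erasing before the repairing.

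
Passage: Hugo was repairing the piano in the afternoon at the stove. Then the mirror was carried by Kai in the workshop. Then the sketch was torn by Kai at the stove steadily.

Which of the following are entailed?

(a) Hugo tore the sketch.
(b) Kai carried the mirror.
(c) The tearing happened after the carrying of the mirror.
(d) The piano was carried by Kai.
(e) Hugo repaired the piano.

(b), (c)

(a) Not entailed — the passage has Kai tearing the sketch, not Hugo.
(b) Entailed — every conjunct here is already in the original carrying event.
(c) Entailed — the narrative places the carrying before the tearing.
(d) Not entailed — Kai carried the mirror, not the piano; the piano belongs to the repairing event.
(e) Not entailed — 'was repairing' is progressive on an accomplishment; it does not entail the completed 'repaired'.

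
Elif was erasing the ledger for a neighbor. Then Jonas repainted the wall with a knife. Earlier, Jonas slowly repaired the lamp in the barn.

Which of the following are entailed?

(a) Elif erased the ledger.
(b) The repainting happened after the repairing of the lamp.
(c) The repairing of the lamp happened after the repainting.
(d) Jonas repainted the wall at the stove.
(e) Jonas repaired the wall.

(b)

(a) Not entailed — 'was erasing' is progressive on an accomplishment; it does not entail the completed 'erased'.
(b) Entailed — the narrative places the repairing before the repainting.
(c) Not entailed — the narrative places the repairing before the repainting, not after.
(d) Not entailed — 'at the stove' adds information not in the original event.
(e) Not entailed — Jonas repaired the lamp, not the wall; the wall belongs to the repainting event.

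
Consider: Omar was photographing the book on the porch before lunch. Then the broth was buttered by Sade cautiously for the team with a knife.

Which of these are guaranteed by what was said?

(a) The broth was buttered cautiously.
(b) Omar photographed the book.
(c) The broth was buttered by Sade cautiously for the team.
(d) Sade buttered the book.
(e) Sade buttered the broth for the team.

(a) Entailed — this follows by dropping conjuncts from the buttering event's description.
(b) Not entailed — 'was photographing' is progressive on an accomplishment; it does not entail the completed 'photographed'.
(c) Entailed — every conjunct here is already in the original buttering event.
(d) Not entailed — Sade buttered the broth, not the book; the book belongs to the photographing event.
(e) Entailed — every conjunct here is already in the original buttering event.

(a), (c), (e)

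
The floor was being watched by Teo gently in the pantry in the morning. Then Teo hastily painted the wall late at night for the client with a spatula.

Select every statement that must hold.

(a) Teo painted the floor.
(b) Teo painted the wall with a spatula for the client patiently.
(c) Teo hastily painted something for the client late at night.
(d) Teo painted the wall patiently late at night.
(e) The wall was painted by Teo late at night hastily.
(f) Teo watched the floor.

(c), (e), (f)

(a) Not entailed — Teo painted the wall, not the floor; the floor belongs to the watching event.
(b) Not entailed — 'patiently' adds a manner not in (and inconsistent with) the original.
(c) Entailed — every conjunct here is already in the original painting event.
(d) Not entailed — 'patiently' adds a manner not in (and inconsistent with) the original.
(e) Entailed — dropping 'for the client', 'with a spatula' leaves a sub-description the original still satisfies.
(f) Entailed — 'watch' is an activity; 'was watching' entails that some watching happened, so 'watched' holds.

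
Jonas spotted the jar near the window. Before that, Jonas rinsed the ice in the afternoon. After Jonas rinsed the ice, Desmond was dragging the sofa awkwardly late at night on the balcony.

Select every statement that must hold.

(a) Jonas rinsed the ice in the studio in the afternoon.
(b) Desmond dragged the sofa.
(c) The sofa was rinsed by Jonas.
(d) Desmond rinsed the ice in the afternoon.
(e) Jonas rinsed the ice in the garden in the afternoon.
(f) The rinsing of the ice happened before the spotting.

(b), (f)

(a) Not entailed — 'in the studio' adds information not in the original event.
(b) Entailed — 'drag' is an activity; 'was dragging' entails that some dragging happened, so 'dragged' holds.
(c) Not entailed — Jonas rinsed the ice, not the sofa; the sofa belongs to the dragging event.
(d) Not entailed — the passage has Jonas rinsing the ice, not Desmond.
(e) Not entailed — 'in the garden' adds information not in the original event.
(f) Entailed — the narrative places the rinsing before the spotting.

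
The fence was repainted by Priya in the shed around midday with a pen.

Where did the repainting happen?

'in the shed' marks the location of the repainting event.

in the shed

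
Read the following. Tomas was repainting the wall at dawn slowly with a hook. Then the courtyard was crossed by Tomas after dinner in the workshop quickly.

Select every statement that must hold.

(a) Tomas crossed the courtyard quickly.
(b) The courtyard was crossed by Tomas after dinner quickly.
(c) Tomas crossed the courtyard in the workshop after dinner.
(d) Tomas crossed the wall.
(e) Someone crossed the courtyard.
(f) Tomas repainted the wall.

(a), (b), (c), (e)

(a) Entailed — the original entails any weakening of itself; this just drops 'after dinner', 'in the workshop'.
(b) Entailed — dropping 'in the workshop' leaves a sub-description the original still satisfies.
(c) Entailed — every conjunct here is already in the original crossing event.
(d) Not entailed — Tomas crossed the courtyard, not the wall; the wall belongs to the repainting event.
(e) Entailed — the original entails any weakening of itself; this just drops 'quickly', 'after dinner', 'in the workshop' and generalizes the agent.
(f) Not entailed — 'was repainting' is progressive on an accomplishment; it does not entail the completed 'repainted'.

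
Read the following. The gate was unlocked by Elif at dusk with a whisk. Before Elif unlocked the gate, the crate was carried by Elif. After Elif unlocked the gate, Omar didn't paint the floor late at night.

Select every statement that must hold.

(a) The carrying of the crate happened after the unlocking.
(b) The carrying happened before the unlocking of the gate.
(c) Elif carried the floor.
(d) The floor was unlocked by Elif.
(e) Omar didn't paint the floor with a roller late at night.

(b), (e)

(a) Not entailed — the narrative places the carrying before the unlocking, not after.
(b) Entailed — the narrative places the carrying before the unlocking.
(c) Not entailed — Elif carried the crate, not the floor; the floor belongs to the painting event.
(d) Not entailed — Elif unlocked the gate, not the floor; the floor belongs to the painting event.
(e) Entailed — under negation, adding a further restriction is entailed: if no such painting event occurred, none occurred with a roller either.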